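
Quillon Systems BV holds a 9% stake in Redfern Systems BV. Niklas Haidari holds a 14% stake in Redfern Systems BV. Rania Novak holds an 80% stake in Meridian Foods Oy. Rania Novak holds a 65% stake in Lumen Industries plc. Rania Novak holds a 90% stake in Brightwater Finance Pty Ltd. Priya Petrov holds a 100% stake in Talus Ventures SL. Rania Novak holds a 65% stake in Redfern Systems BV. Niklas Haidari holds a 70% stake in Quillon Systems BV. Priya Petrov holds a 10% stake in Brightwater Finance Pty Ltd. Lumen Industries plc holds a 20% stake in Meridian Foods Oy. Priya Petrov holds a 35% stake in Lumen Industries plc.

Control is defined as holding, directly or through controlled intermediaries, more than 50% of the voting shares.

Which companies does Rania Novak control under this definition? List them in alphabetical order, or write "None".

Brightwater Finance Pty Ltd, Lumen Industries plc, Meridian Foods Oy, Redfern Systems BV

Rania holds 65% of Lumen, so Rania controls Lumen.
Rania holds 90% of Brightwater, so Rania controls Brightwater.
Rania holds 65% of Redfern, so Rania controls Redfern.
Lumen and Rania together hold 20% + 80% = 100% of Meridian, so Rania controls Meridian.
No other company's threshold is met.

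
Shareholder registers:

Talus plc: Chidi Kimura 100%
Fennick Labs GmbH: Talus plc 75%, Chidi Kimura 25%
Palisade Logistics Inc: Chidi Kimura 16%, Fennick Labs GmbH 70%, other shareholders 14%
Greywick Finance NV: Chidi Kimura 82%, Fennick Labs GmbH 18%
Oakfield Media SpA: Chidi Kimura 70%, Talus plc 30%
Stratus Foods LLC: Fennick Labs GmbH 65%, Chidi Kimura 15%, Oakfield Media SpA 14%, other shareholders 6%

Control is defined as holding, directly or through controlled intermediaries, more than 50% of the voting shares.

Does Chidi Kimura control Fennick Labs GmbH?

Yes

Chidi holds 100% of Talus, so Chidi controls Talus.
Talus and Chidi together hold 75% + 25% = 100% of Fennick, so Chidi controls Fennick.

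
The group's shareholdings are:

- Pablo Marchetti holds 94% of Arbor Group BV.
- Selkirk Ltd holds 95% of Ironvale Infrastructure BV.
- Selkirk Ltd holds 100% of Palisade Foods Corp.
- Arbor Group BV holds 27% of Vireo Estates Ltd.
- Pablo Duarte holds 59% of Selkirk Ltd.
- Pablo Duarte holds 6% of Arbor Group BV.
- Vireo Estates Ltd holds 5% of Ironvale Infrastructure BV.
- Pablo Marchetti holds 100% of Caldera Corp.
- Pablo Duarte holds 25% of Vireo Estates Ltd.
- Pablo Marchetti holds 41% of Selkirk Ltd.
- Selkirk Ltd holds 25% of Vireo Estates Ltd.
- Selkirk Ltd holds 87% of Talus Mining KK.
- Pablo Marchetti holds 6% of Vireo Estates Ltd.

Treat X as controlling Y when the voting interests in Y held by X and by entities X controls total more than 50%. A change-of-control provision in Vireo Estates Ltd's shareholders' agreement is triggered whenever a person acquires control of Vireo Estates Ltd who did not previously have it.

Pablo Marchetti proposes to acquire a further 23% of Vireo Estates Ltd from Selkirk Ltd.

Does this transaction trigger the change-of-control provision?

Yes

The purchase adds only to Pablo Marchetti's holdings (Selkirk's stake shrinks), so Pablo Marchetti is the only person who could newly come to control Vireo.
Pablo Marchetti holds 94% of Arbor, so Pablo Marchetti controls Arbor.
Pablo Marchetti holds 100% of Caldera, so Pablo Marchetti controls Caldera.
In Vireo, Pablo Marchetti's side holds only 27% + 6% = 33%, not > 50%.
So before the transaction, Pablo Marchetti does not control Vireo.
After the purchase, Pablo Marchetti's direct stake in Vireo rises to 6% + 23% = 29%, and Selkirk's stake falls to 2%.
Arbor and Pablo Marchetti together hold 27% + 29% = 56% of Vireo, so Pablo Marchetti controls Vireo.
Pablo Marchetti did not control Vireo before and does after, so the clause is triggered.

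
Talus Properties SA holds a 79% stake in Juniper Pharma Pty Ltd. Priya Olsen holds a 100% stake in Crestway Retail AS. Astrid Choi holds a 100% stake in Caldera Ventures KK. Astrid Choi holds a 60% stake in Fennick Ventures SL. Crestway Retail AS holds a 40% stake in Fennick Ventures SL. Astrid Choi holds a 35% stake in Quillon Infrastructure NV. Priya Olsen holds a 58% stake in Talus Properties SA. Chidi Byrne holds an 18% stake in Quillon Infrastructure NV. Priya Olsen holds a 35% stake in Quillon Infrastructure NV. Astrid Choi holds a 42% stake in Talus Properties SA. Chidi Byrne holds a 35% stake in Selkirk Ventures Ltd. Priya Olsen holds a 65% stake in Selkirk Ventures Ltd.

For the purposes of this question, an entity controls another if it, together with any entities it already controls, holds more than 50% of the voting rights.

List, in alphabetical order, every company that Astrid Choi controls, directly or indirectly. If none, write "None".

Caldera Ventures KK, Fennick Ventures SL

Astrid holds 100% of Caldera, so Astrid controls Caldera.
Astrid holds 60% of Fennick, so Astrid controls Fennick.
No other company's threshold is met.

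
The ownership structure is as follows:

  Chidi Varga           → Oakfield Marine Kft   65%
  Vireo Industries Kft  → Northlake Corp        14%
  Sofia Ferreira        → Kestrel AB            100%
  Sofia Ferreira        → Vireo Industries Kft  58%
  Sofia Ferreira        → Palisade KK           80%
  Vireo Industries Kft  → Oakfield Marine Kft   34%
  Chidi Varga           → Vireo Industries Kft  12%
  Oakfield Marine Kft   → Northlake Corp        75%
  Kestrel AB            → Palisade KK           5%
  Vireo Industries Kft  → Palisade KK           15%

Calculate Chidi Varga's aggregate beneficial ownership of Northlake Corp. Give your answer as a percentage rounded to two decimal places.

53.49%

Chidi reaches Northlake along 3 paths.
Via Vireo: 12% × 14% = 1.68%.
Via Vireo → Oakfield: 12% × 34% × 75% = 3.06%.
Via Oakfield: 65% × 75% = 48.75%.
Total: 1.68% + 3.06% + 48.75% = 53.49%.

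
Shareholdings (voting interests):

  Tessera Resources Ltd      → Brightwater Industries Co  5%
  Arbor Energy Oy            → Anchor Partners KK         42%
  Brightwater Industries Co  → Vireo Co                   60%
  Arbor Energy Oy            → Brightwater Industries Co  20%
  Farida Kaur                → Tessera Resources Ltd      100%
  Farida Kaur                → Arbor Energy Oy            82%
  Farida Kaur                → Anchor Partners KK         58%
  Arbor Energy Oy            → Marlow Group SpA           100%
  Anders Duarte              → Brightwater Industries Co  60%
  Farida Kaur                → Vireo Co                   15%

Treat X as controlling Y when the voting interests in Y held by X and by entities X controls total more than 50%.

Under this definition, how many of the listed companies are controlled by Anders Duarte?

2

Anders holds 60% of Brightwater, so Anders controls Brightwater.
Brightwater holds 60% of Vireo, so Anders controls Vireo.
No other company's threshold is met.
Anders controls 2 companies.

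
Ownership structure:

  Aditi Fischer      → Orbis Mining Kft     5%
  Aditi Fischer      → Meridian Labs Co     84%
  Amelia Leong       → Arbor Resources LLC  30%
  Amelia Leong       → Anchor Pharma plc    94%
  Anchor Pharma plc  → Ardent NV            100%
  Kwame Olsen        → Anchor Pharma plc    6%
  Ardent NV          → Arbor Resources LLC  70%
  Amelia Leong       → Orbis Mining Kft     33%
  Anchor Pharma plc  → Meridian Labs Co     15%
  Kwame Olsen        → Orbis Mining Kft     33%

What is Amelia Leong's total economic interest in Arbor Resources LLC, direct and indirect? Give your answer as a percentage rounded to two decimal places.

Amelia reaches Arbor along 2 paths.
Via Anchor → Ardent: 94% × 100% × 70% = 65.8%.
Direct stake: 30% = 30%.
Total: 65.8% + 30% = 95.8%.
Rounded: 95.80%.

95.80%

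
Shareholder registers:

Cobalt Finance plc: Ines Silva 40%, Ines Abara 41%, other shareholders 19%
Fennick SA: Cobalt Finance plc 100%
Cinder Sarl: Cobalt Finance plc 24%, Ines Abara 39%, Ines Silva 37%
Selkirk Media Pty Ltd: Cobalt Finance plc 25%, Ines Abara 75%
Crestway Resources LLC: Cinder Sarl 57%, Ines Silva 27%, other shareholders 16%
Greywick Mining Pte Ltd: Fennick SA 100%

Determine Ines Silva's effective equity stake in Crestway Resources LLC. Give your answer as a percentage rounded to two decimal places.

Ines Silva reaches Crestway along 3 paths.
Via Cobalt → Cinder: 40% × 24% × 57% = 5.472%.
Via Cinder: 37% × 57% = 21.09%.
Direct stake: 27% = 27%.
Total: 5.472% + 21.09% + 27% = 53.562%.
Rounded: 53.56%.

53.56%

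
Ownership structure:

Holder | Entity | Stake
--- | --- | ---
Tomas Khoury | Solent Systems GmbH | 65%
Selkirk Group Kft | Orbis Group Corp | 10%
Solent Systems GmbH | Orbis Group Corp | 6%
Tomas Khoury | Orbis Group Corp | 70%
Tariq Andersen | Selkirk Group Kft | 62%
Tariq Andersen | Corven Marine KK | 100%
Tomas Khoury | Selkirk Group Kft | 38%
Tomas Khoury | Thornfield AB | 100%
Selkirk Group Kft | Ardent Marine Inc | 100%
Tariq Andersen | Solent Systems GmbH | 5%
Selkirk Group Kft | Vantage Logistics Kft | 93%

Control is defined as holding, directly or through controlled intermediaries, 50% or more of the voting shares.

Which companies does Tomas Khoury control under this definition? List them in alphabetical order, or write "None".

Tomas holds 100% of Thornfield, so Tomas controls Thornfield.
Tomas holds 65% of Solent, so Tomas controls Solent.
Tomas and Solent together hold 70% + 6% = 76% of Orbis, so Tomas controls Orbis.
No other company's threshold is met.

Orbis Group Corp, Solent Systems GmbH, Thornfield AB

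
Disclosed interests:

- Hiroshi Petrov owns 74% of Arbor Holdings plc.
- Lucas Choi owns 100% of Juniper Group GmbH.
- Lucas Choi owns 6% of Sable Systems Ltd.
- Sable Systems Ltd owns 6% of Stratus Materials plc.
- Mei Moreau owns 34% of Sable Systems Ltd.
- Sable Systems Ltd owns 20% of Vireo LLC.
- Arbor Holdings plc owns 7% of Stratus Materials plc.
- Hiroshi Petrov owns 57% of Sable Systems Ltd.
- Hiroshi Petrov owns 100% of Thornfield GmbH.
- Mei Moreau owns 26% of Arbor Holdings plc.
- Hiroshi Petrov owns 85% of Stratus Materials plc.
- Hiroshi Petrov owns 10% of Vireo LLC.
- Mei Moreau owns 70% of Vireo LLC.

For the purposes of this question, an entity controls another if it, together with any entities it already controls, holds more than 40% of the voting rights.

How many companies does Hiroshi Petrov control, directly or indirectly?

Hiroshi holds 74% of Arbor, so Hiroshi controls Arbor.
Hiroshi holds 57% of Sable, so Hiroshi controls Sable.
Hiroshi and Arbor and Sable together hold 85% + 7% + 6% = 98% of Stratus, so Hiroshi controls Stratus.
Hiroshi holds 100% of Thornfield, so Hiroshi controls Thornfield.
No other company's threshold is met.
Hiroshi controls 4 companies.

4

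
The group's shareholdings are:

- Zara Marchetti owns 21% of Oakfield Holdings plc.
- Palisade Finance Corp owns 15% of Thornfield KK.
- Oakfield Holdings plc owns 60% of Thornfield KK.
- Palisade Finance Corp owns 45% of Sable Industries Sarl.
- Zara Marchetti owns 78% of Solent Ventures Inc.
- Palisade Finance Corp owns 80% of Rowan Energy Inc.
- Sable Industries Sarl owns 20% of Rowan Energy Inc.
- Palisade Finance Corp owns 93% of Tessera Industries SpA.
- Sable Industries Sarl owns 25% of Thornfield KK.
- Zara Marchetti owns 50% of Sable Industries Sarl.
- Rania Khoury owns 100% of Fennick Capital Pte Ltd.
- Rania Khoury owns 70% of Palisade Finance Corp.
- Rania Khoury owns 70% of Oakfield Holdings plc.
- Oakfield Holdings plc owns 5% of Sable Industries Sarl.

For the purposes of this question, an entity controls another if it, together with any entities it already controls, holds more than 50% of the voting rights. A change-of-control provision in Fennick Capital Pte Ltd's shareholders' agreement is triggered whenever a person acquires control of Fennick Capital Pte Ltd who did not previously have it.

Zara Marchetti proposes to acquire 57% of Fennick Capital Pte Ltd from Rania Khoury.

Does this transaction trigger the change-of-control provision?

Yes

The purchase adds only to Zara's holdings (Rania's stake shrinks), so Zara is the only person who could newly come to control Fennick.
Zara holds 78% of Solent, so Zara controls Solent.
Neither Zara nor any entity Zara controls holds any voting interest in Fennick.
So before the transaction, Zara does not control Fennick.
After the purchase, Zara holds 57% of Fennick directly, and Rania's stake falls to 43%.
Zara holds 57% of Fennick, so Zara controls Fennick.
Zara did not control Fennick before and does after, so the clause is triggered.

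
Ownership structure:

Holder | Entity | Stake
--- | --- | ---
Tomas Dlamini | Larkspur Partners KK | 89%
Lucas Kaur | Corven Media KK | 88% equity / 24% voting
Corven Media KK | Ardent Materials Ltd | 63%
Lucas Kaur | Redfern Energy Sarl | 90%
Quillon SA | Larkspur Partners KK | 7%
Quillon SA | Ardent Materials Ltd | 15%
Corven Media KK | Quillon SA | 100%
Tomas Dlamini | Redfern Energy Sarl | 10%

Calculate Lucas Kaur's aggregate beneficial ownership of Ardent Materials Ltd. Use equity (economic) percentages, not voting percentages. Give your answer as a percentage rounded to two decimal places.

Lucas reaches Ardent along 2 paths.
Via Corven: 88% × 63% = 55.44%.
Via Corven → Quillon: 88% × 100% × 15% = 13.2%.
Total: 55.44% + 13.2% = 68.64%.

68.64%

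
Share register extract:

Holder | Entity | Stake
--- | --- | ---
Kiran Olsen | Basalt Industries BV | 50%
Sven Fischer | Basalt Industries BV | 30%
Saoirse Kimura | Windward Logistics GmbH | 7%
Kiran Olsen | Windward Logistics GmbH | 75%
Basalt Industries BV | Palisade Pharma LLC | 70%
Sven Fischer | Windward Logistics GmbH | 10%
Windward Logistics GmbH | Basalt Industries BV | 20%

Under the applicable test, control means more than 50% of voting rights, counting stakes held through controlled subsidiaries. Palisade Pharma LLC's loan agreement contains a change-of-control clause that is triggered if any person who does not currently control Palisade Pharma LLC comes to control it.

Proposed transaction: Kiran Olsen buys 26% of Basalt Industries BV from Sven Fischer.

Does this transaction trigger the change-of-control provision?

The purchase adds only to Kiran's holdings (Sven's stake shrinks), so Kiran is the only person who could newly come to control Palisade.
Kiran holds 75% of Windward, so Kiran controls Windward.
Kiran and Windward together hold 50% + 20% = 70% of Basalt, so Kiran controls Basalt.
Basalt holds 70% of Palisade, so Kiran controls Palisade.
So Kiran already controls Palisade before the transaction.
After the purchase, Kiran's direct stake in Basalt rises to 50% + 26% = 76%, and Sven's stake falls to 4%.
Kiran controlled Palisade already, so this is not a new person acquiring control; every other person's position is unchanged or reduced.
No new person acquires control, so the clause is not triggered.

No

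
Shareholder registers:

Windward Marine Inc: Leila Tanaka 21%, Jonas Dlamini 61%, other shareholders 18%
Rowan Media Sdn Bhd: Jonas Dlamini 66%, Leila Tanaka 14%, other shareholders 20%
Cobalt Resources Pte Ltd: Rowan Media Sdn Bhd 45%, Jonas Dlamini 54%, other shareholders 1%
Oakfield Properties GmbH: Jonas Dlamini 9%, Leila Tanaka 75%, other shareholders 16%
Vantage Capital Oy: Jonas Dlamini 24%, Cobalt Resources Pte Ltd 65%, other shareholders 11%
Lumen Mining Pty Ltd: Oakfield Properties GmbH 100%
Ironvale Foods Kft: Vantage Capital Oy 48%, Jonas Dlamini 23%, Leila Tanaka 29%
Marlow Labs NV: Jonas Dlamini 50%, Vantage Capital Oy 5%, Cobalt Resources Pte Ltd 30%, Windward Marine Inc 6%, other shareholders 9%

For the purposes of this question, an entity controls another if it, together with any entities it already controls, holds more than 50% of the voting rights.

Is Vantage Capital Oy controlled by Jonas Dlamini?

Jonas holds 66% of Rowan, so Jonas controls Rowan.
Rowan and Jonas together hold 45% + 54% = 99% of Cobalt, so Jonas controls Cobalt.
Jonas and Cobalt together hold 24% + 65% = 89% of Vantage, so Jonas controls Vantage.

Yes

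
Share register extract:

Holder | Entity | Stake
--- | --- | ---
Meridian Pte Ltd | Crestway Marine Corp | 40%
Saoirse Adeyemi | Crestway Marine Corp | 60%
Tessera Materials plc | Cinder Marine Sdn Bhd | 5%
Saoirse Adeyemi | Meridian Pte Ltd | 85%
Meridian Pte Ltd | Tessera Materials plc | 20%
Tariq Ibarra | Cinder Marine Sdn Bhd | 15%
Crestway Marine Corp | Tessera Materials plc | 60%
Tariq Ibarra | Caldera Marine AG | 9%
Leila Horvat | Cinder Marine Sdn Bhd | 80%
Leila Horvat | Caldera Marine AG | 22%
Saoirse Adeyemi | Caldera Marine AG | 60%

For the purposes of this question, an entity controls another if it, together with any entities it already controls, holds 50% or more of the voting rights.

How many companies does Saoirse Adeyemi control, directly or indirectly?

4

Saoirse holds 85% of Meridian, so Saoirse controls Meridian.
Saoirse holds 60% of Caldera, so Saoirse controls Caldera.
Meridian and Saoirse together hold 40% + 60% = 100% of Crestway, so Saoirse controls Crestway.
Meridian and Crestway together hold 20% + 60% = 80% of Tessera, so Saoirse controls Tessera.
No other company's threshold is met.
Saoirse controls 4 companies.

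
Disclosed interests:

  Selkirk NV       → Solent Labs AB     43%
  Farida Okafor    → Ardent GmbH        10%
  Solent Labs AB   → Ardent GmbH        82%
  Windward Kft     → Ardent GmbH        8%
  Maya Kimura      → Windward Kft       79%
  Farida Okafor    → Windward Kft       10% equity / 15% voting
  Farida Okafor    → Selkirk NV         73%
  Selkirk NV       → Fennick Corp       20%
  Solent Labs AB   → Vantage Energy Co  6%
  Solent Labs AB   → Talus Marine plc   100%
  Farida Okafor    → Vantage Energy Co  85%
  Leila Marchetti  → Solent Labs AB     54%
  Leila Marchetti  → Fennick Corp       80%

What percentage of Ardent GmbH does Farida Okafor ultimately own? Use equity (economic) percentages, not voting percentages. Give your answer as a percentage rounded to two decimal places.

36.54%

Farida reaches Ardent along 3 paths.
Direct stake: 10% = 10%.
Via Selkirk → Solent: 73% × 43% × 82% = 25.7398%.
Via Windward: 10% × 8% = 0.8%.
Total: 10% + 25.7398% + 0.8% = 36.5398%.
Rounded: 36.54%.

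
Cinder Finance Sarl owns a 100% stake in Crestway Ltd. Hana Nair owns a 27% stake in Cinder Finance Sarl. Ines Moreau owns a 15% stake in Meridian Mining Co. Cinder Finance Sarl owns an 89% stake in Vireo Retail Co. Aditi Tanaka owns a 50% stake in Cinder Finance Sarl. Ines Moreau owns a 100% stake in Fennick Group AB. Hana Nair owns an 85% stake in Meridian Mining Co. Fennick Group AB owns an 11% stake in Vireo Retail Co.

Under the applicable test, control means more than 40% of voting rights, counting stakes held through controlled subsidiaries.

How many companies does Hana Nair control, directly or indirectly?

Hana holds 85% of Meridian, so Hana controls Meridian.
No other company's threshold is met.
Hana controls 1 company.

1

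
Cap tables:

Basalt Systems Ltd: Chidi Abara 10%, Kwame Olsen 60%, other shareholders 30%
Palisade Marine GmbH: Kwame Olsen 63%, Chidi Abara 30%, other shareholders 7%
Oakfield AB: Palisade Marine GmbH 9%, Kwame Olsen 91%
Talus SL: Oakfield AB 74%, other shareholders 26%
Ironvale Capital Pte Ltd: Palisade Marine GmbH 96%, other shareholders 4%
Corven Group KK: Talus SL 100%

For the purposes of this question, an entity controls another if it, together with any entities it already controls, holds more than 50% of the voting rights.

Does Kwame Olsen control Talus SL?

Yes

Kwame holds 63% of Palisade, so Kwame controls Palisade.
Palisade and Kwame together hold 9% + 91% = 100% of Oakfield, so Kwame controls Oakfield.
Oakfield holds 74% of Talus, so Kwame controls Talus.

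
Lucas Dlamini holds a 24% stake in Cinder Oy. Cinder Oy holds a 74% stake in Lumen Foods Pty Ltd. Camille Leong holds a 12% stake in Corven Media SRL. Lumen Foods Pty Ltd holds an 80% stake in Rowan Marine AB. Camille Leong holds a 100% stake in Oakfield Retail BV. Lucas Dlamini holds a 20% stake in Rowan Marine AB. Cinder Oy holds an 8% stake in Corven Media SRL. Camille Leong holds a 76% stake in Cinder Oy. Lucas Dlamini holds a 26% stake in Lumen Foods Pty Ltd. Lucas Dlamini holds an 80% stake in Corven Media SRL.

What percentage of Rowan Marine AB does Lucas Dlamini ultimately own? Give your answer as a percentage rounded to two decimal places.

55.01%

Lucas reaches Rowan along 3 paths.
Via Cinder → Lumen: 24% × 74% × 80% = 14.208%.
Via Lumen: 26% × 80% = 20.8%.
Direct stake: 20% = 20%.
Total: 14.208% + 20.8% + 20% = 55.008%.
Rounded: 55.01%.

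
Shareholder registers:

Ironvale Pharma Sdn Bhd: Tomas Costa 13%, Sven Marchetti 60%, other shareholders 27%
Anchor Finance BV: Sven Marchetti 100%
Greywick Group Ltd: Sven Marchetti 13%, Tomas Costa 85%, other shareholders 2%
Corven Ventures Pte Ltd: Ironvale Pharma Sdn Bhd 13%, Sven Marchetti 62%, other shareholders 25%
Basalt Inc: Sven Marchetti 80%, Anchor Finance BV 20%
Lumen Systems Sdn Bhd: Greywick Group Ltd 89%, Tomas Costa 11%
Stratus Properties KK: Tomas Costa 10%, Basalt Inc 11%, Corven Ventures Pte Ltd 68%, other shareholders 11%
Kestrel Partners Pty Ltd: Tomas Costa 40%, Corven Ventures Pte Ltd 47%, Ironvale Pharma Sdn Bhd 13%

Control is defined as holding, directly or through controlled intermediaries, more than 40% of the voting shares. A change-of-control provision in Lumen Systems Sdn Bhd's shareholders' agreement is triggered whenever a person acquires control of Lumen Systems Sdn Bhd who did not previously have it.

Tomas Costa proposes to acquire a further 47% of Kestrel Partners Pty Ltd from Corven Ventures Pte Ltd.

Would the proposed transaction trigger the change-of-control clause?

The purchase adds only to Tomas's holdings (Corven's stake shrinks), so Tomas is the only person who could newly come to control Lumen.
Tomas holds 85% of Greywick, so Tomas controls Greywick.
Greywick and Tomas together hold 89% + 11% = 100% of Lumen, so Tomas controls Lumen.
So Tomas already controls Lumen before the transaction.
After the purchase, Tomas's direct stake in Kestrel rises to 40% + 47% = 87%, and Corven's stake falls to 0%.
Tomas controlled Lumen already, so this is not a new person acquiring control; every other person's position is unchanged or reduced.
No new person acquires control, so the clause is not triggered.

No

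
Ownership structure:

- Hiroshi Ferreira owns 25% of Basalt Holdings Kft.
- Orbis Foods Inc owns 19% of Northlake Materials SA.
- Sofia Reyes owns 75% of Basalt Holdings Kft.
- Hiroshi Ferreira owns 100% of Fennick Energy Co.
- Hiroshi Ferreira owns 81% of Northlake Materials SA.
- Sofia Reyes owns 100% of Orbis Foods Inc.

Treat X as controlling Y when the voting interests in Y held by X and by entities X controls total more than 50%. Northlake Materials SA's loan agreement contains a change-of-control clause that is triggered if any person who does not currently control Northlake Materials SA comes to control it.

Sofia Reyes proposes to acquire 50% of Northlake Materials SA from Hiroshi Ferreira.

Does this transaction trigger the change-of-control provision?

The purchase adds only to Sofia's holdings (Hiroshi's stake shrinks), so Sofia is the only person who could newly come to control Northlake.
Sofia holds 75% of Basalt, so Sofia controls Basalt.
Sofia holds 100% of Orbis, so Sofia controls Orbis.
In Northlake, Sofia's side holds only 19%, not > 50%.
So before the transaction, Sofia does not control Northlake.
After the purchase, Sofia holds 50% of Northlake directly, and Hiroshi's stake falls to 31%.
Orbis and Sofia together hold 19% + 50% = 69% of Northlake, so Sofia controls Northlake.
Sofia did not control Northlake before and does after, so the clause is triggered.

Yes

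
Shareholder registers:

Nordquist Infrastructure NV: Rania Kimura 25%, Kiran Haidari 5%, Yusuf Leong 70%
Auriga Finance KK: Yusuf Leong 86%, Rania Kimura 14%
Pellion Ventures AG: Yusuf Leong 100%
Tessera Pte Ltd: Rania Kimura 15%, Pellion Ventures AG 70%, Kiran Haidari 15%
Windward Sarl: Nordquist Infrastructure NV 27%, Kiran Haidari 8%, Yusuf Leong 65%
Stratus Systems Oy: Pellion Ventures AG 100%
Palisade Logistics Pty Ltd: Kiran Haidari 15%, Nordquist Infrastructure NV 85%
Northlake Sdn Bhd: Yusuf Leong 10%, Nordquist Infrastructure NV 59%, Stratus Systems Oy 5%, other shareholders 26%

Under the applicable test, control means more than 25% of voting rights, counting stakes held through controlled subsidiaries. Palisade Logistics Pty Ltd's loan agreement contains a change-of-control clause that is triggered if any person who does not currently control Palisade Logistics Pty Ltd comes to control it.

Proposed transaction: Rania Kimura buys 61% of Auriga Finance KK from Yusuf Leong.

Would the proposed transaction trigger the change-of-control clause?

No

The purchase adds only to Rania's holdings (Yusuf's stake shrinks), so Rania is the only person who could newly come to control Palisade.
Rania's largest direct stake is 25% in Nordquist, which does not meet the threshold, so Rania controls no company.
Neither Rania nor any entity Rania controls holds any voting interest in Palisade.
So before the transaction, Rania does not control Palisade.
After the purchase, Rania's direct stake in Auriga rises to 14% + 61% = 75%, and Yusuf's stake falls to 25%.
Rania holds 75% of Auriga, so Rania controls Auriga.
After the transaction, neither Rania nor any entity Rania controls holds a voting interest in Palisade, so Rania still does not control it.
No new person acquires control, so the clause is not triggered.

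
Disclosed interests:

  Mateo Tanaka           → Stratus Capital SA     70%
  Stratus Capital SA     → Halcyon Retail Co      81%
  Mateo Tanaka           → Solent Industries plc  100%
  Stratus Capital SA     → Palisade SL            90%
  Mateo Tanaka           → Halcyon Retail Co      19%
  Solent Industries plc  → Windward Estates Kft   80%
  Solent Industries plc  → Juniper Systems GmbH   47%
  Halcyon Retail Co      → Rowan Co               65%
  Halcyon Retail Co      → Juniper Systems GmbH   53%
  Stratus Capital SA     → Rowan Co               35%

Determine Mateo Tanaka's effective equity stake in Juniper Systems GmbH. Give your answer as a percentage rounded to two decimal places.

87.12%

Mateo reaches Juniper along 3 paths.
Via Stratus → Halcyon: 70% × 81% × 53% = 30.051%.
Via Halcyon: 19% × 53% = 10.07%.
Via Solent: 100% × 47% = 47%.
Total: 30.051% + 10.07% + 47% = 87.121%.
Rounded: 87.12%.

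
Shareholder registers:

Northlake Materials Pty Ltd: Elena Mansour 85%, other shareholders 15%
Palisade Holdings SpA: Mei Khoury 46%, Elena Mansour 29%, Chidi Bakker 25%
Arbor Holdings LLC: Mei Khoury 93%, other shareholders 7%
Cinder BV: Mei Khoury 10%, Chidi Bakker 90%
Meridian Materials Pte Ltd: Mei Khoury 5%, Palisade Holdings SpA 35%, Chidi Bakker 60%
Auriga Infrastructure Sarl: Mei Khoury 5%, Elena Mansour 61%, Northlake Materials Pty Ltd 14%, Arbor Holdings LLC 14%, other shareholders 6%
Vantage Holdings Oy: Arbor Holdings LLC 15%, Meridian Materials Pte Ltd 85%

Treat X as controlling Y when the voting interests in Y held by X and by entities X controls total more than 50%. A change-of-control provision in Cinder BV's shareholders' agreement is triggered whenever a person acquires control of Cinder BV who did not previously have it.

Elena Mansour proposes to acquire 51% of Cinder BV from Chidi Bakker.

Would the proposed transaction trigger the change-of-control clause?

Yes

The purchase adds only to Elena's holdings (Chidi's stake shrinks), so Elena is the only person who could newly come to control Cinder.
Elena holds 85% of Northlake, so Elena controls Northlake.
Elena and Northlake together hold 61% + 14% = 75% of Auriga, so Elena controls Auriga.
Neither Elena nor any entity Elena controls holds any voting interest in Cinder.
So before the transaction, Elena does not control Cinder.
After the purchase, Elena holds 51% of Cinder directly, and Chidi's stake falls to 39%.
Elena holds 51% of Cinder, so Elena controls Cinder.
Elena did not control Cinder before and does after, so the clause is triggered.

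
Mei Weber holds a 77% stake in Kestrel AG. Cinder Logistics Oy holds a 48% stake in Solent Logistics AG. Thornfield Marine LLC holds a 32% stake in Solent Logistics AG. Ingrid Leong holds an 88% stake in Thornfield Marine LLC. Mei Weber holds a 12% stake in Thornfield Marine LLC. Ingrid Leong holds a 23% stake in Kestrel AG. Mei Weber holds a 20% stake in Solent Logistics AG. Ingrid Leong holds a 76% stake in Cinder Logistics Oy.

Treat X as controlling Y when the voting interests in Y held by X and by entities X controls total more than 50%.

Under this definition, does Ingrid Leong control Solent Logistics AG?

Ingrid holds 88% of Thornfield, so Ingrid controls Thornfield.
Ingrid holds 76% of Cinder, so Ingrid controls Cinder.
Thornfield and Cinder together hold 32% + 48% = 80% of Solent, so Ingrid controls Solent.

Yes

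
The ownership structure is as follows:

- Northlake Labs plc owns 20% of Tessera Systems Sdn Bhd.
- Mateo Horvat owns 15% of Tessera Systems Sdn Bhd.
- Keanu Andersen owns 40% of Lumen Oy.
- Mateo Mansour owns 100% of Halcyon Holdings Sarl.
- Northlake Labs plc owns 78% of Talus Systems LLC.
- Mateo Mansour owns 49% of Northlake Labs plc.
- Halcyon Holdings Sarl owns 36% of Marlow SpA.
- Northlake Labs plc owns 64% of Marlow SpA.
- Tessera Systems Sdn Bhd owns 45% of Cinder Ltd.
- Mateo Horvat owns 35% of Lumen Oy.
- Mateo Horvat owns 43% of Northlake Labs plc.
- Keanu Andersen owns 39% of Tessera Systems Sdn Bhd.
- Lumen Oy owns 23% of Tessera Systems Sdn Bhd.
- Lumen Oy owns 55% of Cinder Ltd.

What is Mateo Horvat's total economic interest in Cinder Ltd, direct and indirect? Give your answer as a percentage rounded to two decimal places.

33.49%

Mateo Horvat reaches Cinder along 4 paths.
Via Tessera: 15% × 45% = 6.75%.
Via Northlake → Tessera: 43% × 20% × 45% = 3.87%.
Via Lumen → Tessera: 35% × 23% × 45% = 3.6225%.
Via Lumen: 35% × 55% = 19.25%.
Total: 6.75% + 3.87% + 3.6225% + 19.25% = 33.4925%.
Rounded: 33.49%.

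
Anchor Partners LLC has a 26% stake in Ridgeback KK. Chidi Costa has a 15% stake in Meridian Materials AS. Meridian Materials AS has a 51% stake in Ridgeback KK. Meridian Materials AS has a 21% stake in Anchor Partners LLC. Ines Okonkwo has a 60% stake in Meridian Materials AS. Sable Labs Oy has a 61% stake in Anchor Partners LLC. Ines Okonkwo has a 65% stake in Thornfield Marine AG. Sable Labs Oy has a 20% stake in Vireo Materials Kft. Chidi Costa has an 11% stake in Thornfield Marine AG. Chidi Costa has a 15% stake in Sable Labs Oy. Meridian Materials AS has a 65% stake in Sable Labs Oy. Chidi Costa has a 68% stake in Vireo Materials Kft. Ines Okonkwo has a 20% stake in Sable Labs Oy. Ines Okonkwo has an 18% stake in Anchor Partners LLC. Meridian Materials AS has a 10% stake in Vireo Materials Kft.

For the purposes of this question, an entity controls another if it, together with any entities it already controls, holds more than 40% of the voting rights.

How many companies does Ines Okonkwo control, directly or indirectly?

5

Ines holds 60% of Meridian, so Ines controls Meridian.
Ines and Meridian together hold 20% + 65% = 85% of Sable, so Ines controls Sable.
Ines and Meridian and Sable together hold 18% + 21% + 61% = 100% of Anchor, so Ines controls Anchor.
Meridian and Anchor together hold 51% + 26% = 77% of Ridgeback, so Ines controls Ridgeback.
Ines holds 65% of Thornfield, so Ines controls Thornfield.
No other company's threshold is met.
Ines controls 5 companies.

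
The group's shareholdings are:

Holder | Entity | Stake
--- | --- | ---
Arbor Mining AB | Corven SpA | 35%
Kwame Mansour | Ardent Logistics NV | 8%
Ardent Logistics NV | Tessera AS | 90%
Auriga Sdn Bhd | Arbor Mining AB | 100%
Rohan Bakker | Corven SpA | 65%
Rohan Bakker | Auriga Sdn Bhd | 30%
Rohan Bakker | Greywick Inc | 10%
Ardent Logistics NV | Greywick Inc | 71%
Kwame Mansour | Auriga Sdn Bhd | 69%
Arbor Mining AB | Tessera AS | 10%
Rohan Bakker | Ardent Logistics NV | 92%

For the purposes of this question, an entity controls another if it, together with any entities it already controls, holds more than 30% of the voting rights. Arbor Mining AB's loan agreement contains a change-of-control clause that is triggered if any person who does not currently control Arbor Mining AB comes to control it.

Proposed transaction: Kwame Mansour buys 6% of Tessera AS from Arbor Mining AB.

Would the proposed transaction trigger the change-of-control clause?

No

The purchase adds only to Kwame's holdings (Arbor's stake shrinks), so Kwame is the only person who could newly come to control Arbor.
Kwame holds 69% of Auriga, so Kwame controls Auriga.
Auriga holds 100% of Arbor, so Kwame controls Arbor.
So Kwame already controls Arbor before the transaction.
After the purchase, Kwame holds 6% of Tessera directly, and Arbor's stake falls to 4%.
Kwame controlled Arbor already, so this is not a new person acquiring control; every other person's position is unchanged or reduced.
No new person acquires control, so the clause is not triggered.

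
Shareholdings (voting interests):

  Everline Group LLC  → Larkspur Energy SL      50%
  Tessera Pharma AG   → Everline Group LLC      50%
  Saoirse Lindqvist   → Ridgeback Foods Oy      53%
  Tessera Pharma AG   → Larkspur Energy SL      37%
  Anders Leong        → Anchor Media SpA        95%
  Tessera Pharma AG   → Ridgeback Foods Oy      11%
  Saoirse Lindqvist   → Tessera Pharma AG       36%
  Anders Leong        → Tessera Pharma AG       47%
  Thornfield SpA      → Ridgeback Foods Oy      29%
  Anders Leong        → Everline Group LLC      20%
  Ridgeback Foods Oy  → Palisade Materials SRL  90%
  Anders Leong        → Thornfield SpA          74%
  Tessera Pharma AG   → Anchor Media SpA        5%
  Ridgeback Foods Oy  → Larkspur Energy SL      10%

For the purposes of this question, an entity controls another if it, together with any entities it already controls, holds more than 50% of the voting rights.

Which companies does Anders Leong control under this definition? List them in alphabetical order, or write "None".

Anchor Media SpA, Thornfield SpA

Anders holds 74% of Thornfield, so Anders controls Thornfield.
Anders holds 95% of Anchor, so Anders controls Anchor.
No other company's threshold is met.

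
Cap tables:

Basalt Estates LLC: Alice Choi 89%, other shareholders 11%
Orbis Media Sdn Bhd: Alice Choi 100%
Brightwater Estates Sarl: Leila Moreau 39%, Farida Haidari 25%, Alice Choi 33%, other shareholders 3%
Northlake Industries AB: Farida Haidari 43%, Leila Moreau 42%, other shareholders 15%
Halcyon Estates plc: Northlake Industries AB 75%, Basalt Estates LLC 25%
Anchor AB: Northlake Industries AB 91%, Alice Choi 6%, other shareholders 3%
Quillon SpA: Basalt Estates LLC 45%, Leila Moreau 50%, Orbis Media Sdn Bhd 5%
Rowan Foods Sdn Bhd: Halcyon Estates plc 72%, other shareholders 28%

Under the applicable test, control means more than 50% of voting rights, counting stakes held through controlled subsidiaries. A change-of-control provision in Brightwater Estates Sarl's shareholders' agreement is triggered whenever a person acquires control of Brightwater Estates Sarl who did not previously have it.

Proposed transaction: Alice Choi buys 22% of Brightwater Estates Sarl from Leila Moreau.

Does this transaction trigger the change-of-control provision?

The purchase adds only to Alice's holdings (Leila's stake shrinks), so Alice is the only person who could newly come to control Brightwater.
Alice holds 89% of Basalt, so Alice controls Basalt.
Alice holds 100% of Orbis, so Alice controls Orbis.
In Brightwater, Alice's side holds only 33%, not > 50%.
So before the transaction, Alice does not control Brightwater.
After the purchase, Alice's direct stake in Brightwater rises to 33% + 22% = 55%, and Leila's stake falls to 17%.
Alice holds 55% of Brightwater, so Alice controls Brightwater.
Alice did not control Brightwater before and does after, so the clause is triggered.

Yes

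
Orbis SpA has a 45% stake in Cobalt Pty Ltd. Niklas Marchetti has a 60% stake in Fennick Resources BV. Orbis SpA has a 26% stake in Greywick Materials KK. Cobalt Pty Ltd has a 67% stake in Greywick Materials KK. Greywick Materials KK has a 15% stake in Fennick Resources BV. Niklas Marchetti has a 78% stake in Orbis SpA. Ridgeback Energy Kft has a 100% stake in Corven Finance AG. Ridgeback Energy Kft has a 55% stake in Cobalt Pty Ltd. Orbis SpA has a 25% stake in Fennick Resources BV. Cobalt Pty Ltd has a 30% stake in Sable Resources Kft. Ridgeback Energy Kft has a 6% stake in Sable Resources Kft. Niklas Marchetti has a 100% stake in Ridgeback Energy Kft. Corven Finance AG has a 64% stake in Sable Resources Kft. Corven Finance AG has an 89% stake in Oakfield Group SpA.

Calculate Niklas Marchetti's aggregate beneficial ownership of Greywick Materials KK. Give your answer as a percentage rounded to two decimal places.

80.65%

Niklas reaches Greywick along 3 paths.
Via Orbis → Cobalt: 78% × 45% × 67% = 23.517%.
Via Ridgeback → Cobalt: 100% × 55% × 67% = 36.85%.
Via Orbis: 78% × 26% = 20.28%.
Total: 23.517% + 36.85% + 20.28% = 80.647%.
Rounded: 80.65%.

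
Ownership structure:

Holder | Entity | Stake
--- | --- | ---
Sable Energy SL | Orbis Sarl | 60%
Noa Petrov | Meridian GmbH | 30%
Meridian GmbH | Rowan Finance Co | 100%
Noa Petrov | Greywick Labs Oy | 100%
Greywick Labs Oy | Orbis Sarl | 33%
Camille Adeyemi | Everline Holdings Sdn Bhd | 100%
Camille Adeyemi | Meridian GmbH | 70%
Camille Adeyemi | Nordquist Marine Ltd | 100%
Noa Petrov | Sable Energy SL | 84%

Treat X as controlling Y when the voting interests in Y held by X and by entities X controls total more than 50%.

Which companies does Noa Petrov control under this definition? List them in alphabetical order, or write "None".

Greywick Labs Oy, Orbis Sarl, Sable Energy SL

Noa holds 100% of Greywick, so Noa controls Greywick.
Noa holds 84% of Sable, so Noa controls Sable.
Greywick and Sable together hold 33% + 60% = 93% of Orbis, so Noa controls Orbis.
No other company's threshold is met.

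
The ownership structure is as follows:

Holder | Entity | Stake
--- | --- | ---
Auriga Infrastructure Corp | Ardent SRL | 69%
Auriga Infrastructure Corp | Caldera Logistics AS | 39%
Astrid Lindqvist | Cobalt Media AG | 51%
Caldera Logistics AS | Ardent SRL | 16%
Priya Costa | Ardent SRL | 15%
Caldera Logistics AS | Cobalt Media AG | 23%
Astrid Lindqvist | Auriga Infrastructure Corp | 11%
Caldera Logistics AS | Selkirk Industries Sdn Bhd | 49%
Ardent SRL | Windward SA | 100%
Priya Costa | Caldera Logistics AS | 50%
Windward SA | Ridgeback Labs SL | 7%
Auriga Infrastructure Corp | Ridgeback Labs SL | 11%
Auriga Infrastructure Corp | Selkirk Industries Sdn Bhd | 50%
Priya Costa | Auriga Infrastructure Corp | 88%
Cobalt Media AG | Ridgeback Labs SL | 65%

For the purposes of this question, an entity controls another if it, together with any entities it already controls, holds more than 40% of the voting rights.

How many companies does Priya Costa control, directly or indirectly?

Priya holds 88% of Auriga, so Priya controls Auriga.
Auriga and Priya together hold 39% + 50% = 89% of Caldera, so Priya controls Caldera.
Auriga and Priya and Caldera together hold 69% + 15% + 16% = 100% of Ardent, so Priya controls Ardent.
Auriga and Caldera together hold 50% + 49% = 99% of Selkirk, so Priya controls Selkirk.
Ardent holds 100% of Windward, so Priya controls Windward.
No other company's threshold is met.
Priya controls 5 companies.

5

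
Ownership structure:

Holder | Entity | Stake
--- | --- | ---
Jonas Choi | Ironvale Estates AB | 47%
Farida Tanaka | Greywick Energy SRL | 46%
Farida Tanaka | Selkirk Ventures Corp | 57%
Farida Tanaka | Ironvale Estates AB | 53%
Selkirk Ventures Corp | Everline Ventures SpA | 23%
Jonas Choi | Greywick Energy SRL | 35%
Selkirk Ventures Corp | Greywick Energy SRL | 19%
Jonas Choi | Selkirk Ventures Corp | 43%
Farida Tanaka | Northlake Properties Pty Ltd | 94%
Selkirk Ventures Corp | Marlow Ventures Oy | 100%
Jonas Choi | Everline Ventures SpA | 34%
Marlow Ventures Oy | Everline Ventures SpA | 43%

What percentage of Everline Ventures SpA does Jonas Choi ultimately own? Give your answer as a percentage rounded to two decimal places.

Jonas reaches Everline along 3 paths.
Via Selkirk → Marlow: 43% × 100% × 43% = 18.49%.
Direct stake: 34% = 34%.
Via Selkirk: 43% × 23% = 9.89%.
Total: 18.49% + 34% + 9.89% = 62.38%.

62.38%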